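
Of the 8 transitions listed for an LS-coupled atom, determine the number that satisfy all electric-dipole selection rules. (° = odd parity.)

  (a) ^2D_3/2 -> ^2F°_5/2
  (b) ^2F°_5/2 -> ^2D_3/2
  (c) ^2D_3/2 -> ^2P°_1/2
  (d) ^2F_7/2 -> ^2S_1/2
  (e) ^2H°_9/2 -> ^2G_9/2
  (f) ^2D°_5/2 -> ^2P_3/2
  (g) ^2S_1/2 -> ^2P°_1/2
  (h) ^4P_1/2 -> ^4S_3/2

6

(a) allowed
(b) allowed
(c) allowed
(d) forbidden (parity, ΔL, ΔJ fail)
(e) allowed
(f) allowed
(g) allowed
(h) forbidden (parity fails)
Total allowed: 6 of 8.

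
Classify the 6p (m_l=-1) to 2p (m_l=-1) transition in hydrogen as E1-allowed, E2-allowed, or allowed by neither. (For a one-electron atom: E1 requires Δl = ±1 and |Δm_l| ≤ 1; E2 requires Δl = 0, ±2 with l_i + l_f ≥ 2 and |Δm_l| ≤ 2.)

Δl = 1 − 1 = +0; l_i + l_f = 2.
Δm_l = +0.
E1 (Δl = ±1, |Δm_l| ≤ 1): not satisfied.
E2 (Δl = 0,±2, l_i+l_f ≥ 2, |Δm_l| ≤ 2): satisfied.

E2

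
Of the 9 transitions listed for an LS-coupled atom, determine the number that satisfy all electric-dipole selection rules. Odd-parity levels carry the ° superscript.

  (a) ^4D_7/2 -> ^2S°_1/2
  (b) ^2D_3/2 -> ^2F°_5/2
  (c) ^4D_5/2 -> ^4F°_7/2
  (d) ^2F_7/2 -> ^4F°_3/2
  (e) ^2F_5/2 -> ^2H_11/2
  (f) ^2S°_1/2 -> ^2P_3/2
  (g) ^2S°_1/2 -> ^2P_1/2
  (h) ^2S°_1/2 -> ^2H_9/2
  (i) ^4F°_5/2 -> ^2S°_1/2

4

(a) forbidden (ΔS, ΔL, ΔJ fail)
(b) allowed
(c) allowed
(d) forbidden (ΔS, ΔJ fail)
(e) forbidden (parity, ΔL, ΔJ fail)
(f) allowed
(g) allowed
(h) forbidden (ΔL, ΔJ fail)
(i) forbidden (parity, ΔS, ΔL, ΔJ fail)
Total allowed: 4 of 9.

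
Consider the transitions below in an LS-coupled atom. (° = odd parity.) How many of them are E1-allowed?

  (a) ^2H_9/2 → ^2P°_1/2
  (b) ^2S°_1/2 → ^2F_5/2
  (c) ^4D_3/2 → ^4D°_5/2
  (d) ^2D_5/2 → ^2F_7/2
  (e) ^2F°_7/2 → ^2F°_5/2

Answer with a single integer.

1

(a) forbidden (ΔL, ΔJ fail)
(b) forbidden (ΔL, ΔJ fail)
(c) allowed
(d) forbidden (parity fails)
(e) forbidden (parity fails)
Total allowed: 1 of 5.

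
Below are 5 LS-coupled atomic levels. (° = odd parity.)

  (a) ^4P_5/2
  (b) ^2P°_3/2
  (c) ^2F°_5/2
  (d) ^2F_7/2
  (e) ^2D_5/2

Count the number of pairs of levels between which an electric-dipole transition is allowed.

3

(a)–(b): forbidden (ΔS).
(a)–(c): forbidden (ΔS, ΔL).
(a)–(d): forbidden (parity, ΔS, ΔL).
(a)–(e): forbidden (parity, ΔS).
(b)–(c): forbidden (parity, ΔL).
(b)–(d): forbidden (ΔL, ΔJ).
(b)–(e): allowed.
(c)–(d): allowed.
(c)–(e): allowed.
(d)–(e): forbidden (parity).
Allowed pairs: 3 of 10.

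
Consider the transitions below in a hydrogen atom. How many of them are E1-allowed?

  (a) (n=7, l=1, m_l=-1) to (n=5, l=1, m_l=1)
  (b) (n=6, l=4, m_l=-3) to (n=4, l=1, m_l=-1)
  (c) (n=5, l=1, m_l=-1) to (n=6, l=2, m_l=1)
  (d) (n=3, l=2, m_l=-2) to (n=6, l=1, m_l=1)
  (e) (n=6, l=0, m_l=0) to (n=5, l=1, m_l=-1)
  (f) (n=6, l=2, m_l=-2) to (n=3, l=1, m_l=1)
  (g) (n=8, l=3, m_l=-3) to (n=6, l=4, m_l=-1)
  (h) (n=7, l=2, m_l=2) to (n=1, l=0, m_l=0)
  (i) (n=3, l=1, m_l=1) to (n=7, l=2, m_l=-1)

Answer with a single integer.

1

(a) forbidden — Δl = +0 (E1 requires Δl = ±1); Δm_l = +2 (E1 requires Δm_l = 0, ±1)
(b) forbidden — Δl = -3 (E1 requires Δl = ±1); Δm_l = +2 (E1 requires Δm_l = 0, ±1)
(c) forbidden — Δm_l = +2 (E1 requires Δm_l = 0, ±1)
(d) forbidden — Δm_l = +3 (E1 requires Δm_l = 0, ±1)
(e) allowed
(f) forbidden — Δm_l = +3 (E1 requires Δm_l = 0, ±1)
(g) forbidden — Δm_l = +2 (E1 requires Δm_l = 0, ±1)
(h) forbidden — Δl = -2 (E1 requires Δl = ±1); Δm_l = -2 (E1 requires Δm_l = 0, ±1)
(i) forbidden — Δm_l = -2 (E1 requires Δm_l = 0, ±1)
Total allowed: 1 of 9.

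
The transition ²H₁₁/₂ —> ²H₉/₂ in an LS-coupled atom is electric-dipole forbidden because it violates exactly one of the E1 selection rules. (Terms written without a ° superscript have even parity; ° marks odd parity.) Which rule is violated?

Parity must change: even → even — fails.
ΔL = 0, ±1 (not L=0↔0): L: 5 → 5, ΔL = +0 — ok.
ΔJ = 0, ±1 (not J=0↔0): J: 11/2 → 9/2, ΔJ = -1 — ok.
ΔS = 0: S: 1/2 → 1/2 — ok.

parity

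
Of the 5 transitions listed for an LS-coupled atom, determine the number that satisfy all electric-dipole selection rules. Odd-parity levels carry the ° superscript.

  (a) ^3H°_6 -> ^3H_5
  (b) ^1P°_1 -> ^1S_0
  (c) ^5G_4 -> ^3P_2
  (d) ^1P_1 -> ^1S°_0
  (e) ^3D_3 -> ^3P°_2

(a) allowed
(b) allowed
(c) forbidden (parity, ΔS, ΔL, ΔJ fail)
(d) allowed
(e) allowed
Total allowed: 4 of 5.

4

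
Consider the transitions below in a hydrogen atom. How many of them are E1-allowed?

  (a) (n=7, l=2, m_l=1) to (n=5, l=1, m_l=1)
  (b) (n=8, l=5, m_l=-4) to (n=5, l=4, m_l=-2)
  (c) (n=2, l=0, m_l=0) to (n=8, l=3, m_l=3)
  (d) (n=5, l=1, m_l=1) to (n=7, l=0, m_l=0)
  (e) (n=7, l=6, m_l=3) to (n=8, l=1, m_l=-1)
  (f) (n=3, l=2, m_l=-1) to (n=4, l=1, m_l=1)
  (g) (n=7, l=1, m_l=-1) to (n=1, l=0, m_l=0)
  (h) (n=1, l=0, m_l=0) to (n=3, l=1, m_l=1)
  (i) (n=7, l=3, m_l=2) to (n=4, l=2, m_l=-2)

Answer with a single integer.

4

(a) allowed
(b) forbidden — Δm_l = +2 (E1 requires Δm_l = 0, ±1)
(c) forbidden — Δl = +3 (E1 requires Δl = ±1); Δm_l = +3 (E1 requires Δm_l = 0, ±1)
(d) allowed
(e) forbidden — Δl = -5 (E1 requires Δl = ±1); Δm_l = -4 (E1 requires Δm_l = 0, ±1)
(f) forbidden — Δm_l = +2 (E1 requires Δm_l = 0, ±1)
(g) allowed
(h) allowed
(i) forbidden — Δm_l = -4 (E1 requires Δm_l = 0, ±1)
Total allowed: 4 of 9.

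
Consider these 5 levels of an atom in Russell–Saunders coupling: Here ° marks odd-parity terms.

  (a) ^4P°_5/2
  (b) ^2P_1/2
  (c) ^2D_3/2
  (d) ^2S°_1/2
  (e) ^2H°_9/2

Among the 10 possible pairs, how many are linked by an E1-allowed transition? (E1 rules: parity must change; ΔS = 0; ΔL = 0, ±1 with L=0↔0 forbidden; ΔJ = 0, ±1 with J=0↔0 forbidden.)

1

(a)–(b): forbidden (ΔS, ΔJ).
(a)–(c): forbidden (ΔS).
(a)–(d): forbidden (parity, ΔS, ΔJ).
(a)–(e): forbidden (parity, ΔS, ΔL, ΔJ).
(b)–(c): forbidden (parity).
(b)–(d): allowed.
(b)–(e): forbidden (ΔL, ΔJ).
(c)–(d): forbidden (ΔL).
(c)–(e): forbidden (ΔL, ΔJ).
(d)–(e): forbidden (parity, ΔL, ΔJ).
Allowed pairs: 1 of 10.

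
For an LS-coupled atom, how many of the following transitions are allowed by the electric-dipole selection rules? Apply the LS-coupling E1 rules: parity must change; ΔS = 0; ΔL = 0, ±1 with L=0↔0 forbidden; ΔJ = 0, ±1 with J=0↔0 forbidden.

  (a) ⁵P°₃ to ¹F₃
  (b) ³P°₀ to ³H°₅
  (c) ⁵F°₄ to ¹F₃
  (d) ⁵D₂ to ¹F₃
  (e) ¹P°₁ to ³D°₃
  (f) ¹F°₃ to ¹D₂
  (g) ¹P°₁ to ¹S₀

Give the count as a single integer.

2

(a) forbidden (ΔS, ΔL fail)
(b) forbidden (parity, ΔL, ΔJ fail)
(c) forbidden (ΔS fails)
(d) forbidden (parity, ΔS fail)
(e) forbidden (parity, ΔS, ΔJ fail)
(f) allowed
(g) allowed
Total allowed: 2 of 7.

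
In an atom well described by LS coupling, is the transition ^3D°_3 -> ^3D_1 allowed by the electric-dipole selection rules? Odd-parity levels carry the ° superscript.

forbidden

Initial level: S=1, L=2, J=3, parity odd. Final level: S=1, L=2, J=1, parity even.
Parity must change: odd → even — passes.
ΔS = 0: S: 1 → 1 — passes.
ΔL = 0, ±1 (not L=0↔0): L: 2 → 2, ΔL = +0 — passes.
ΔJ = 0, ±1 (not J=0↔0): J: 3 → 1, ΔJ = -2 — fails.
Rule(s) violated: ΔJ.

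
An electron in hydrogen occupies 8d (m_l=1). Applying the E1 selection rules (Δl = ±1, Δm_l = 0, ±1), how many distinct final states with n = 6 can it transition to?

E1 requires Δl = ±1, so l_f ∈ {1, 3}; with 0 ≤ l_f ≤ n_f−1 = 5, the allowed l_f values are {1, 3}.
For l_f = 1: m_f ∈ {m_i−1, m_i, m_i+1} ∩ [−1, 1] = {0, 1} → 2 states.
For l_f = 3: m_f ∈ {m_i−1, m_i, m_i+1} ∩ [−3, 3] = {0, 1, 2} → 3 states.
Total: 5.

5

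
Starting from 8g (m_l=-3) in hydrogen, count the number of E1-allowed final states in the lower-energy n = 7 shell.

E1 requires Δl = ±1, so l_f ∈ {3, 5}; with 0 ≤ l_f ≤ n_f−1 = 6, the allowed l_f values are {3, 5}.
For l_f = 3: m_f ∈ {m_i−1, m_i, m_i+1} ∩ [−3, 3] = {-3, -2} → 2 states.
For l_f = 5: m_f ∈ {m_i−1, m_i, m_i+1} ∩ [−5, 5] = {-4, -3, -2} → 3 states.
Total: 5.

5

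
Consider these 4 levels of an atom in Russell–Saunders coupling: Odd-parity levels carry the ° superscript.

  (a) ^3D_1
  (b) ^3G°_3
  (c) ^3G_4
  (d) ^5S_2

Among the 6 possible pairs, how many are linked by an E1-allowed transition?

1

(a)–(b): forbidden (ΔL, ΔJ).
(a)–(c): forbidden (parity, ΔL, ΔJ).
(a)–(d): forbidden (parity, ΔS, ΔL).
(b)–(c): allowed.
(b)–(d): forbidden (ΔS, ΔL).
(c)–(d): forbidden (parity, ΔS, ΔL, ΔJ).
Allowed pairs: 1 of 6.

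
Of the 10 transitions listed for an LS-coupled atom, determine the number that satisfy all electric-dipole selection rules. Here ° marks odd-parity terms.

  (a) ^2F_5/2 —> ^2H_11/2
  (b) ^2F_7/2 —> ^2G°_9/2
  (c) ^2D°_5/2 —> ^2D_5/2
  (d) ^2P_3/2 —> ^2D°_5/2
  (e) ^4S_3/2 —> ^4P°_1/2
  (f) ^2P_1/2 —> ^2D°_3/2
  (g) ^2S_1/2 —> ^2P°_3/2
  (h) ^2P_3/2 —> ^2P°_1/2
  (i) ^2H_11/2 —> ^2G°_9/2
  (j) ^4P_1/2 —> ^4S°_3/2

(a) forbidden (parity, ΔL, ΔJ fail)
(b) allowed
(c) allowed
(d) allowed
(e) allowed
(f) allowed
(g) allowed
(h) allowed
(i) allowed
(j) allowed
Total allowed: 9 of 10.

9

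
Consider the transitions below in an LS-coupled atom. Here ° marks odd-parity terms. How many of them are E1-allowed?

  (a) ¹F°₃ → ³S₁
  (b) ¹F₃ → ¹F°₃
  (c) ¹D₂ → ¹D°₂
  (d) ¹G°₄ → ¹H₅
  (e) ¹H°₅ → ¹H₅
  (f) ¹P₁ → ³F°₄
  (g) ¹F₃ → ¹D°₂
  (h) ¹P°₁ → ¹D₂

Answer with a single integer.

6

(a) forbidden (ΔS, ΔL, ΔJ fail)
(b) allowed
(c) allowed
(d) allowed
(e) allowed
(f) forbidden (ΔS, ΔL, ΔJ fail)
(g) allowed
(h) allowed
Total allowed: 6 of 8.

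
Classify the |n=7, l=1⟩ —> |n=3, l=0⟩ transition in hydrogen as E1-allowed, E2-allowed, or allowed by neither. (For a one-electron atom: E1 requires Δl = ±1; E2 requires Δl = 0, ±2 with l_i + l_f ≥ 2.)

Δl = 0 − 1 = -1; l_i + l_f = 1.
E1 (Δl = ±1): satisfied.
E2 (Δl = 0,±2, l_i+l_f ≥ 2): not satisfied.

E1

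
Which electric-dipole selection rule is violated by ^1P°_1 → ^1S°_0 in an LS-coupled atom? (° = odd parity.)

Parity must change: odd → odd — violated.
ΔL = 0, ±1 (not L=0↔0): L: 1 → 0, ΔL = -1 — satisfied.
ΔJ = 0, ±1 (not J=0↔0): J: 1 → 0, ΔJ = -1 — satisfied.
ΔS = 0: S: 0 → 0 — satisfied.

parity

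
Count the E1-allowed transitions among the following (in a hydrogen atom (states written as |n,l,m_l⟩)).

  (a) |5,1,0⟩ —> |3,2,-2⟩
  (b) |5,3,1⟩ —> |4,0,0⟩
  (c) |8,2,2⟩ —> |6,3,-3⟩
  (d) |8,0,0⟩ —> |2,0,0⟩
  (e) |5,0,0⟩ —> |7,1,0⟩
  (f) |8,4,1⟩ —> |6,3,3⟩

(a) forbidden — Δm_l = -2 (E1 requires Δm_l = 0, ±1)
(b) forbidden — Δl = -3 (E1 requires Δl = ±1)
(c) forbidden — Δm_l = -5 (E1 requires Δm_l = 0, ±1)
(d) forbidden — Δl = +0 (E1 requires Δl = ±1)
(e) allowed
(f) forbidden — Δm_l = +2 (E1 requires Δm_l = 0, ±1)
Total allowed: 1 of 6.

1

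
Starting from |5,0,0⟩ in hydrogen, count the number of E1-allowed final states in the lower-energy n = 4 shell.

3

E1 requires Δl = ±1, so l_f ∈ {-1, 1}; with 0 ≤ l_f ≤ n_f−1 = 3, the allowed l_f values are {1}.
For l_f = 1: m_f ∈ {m_i−1, m_i, m_i+1} ∩ [−1, 1] = {-1, 0, 1} → 3 states.
Total: 3.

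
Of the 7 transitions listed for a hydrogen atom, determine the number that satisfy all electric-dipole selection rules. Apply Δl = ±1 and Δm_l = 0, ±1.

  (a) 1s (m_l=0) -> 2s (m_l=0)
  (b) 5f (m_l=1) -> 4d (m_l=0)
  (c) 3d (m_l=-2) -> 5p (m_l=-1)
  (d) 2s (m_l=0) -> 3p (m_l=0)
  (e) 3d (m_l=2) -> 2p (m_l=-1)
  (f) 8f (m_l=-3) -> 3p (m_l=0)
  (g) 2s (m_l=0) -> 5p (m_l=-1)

(a) forbidden — Δl = +0 (E1 requires Δl = ±1)
(b) allowed
(c) allowed
(d) allowed
(e) forbidden — Δm_l = -3 (E1 requires Δm_l = 0, ±1)
(f) forbidden — Δl = -2 (E1 requires Δl = ±1); Δm_l = +3 (E1 requires Δm_l = 0, ±1)
(g) allowed
Total allowed: 4 of 7.

4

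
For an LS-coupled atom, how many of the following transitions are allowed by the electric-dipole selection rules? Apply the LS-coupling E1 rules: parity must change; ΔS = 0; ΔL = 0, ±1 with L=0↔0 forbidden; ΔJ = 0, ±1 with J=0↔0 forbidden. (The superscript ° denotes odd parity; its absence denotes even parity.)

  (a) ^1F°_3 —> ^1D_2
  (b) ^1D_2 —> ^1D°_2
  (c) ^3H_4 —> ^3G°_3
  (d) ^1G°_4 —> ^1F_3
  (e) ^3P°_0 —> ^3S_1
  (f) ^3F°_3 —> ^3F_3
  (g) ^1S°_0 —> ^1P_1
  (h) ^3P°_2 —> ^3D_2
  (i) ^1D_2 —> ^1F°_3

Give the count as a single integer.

9

(a) allowed
(b) allowed
(c) allowed
(d) allowed
(e) allowed
(f) allowed
(g) allowed
(h) allowed
(i) allowed
Total allowed: 9 of 9.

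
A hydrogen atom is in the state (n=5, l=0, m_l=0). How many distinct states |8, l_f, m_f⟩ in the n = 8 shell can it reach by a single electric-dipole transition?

3

E1 requires Δl = ±1, so l_f ∈ {-1, 1}; with 0 ≤ l_f ≤ n_f−1 = 7, the allowed l_f values are {1}.
For l_f = 1: m_f ∈ {m_i−1, m_i, m_i+1} ∩ [−1, 1] = {-1, 0, 1} → 3 states.
Total: 3.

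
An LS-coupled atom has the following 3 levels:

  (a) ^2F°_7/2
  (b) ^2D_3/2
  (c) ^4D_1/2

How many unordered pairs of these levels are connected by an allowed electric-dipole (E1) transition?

(a)–(b): forbidden (ΔJ).
(a)–(c): forbidden (ΔS, ΔJ).
(b)–(c): forbidden (parity, ΔS).
Allowed pairs: 0 of 3.

0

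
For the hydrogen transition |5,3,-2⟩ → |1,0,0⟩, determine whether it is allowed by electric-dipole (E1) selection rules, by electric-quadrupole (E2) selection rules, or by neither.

Δl = 0 − 3 = -3; l_i + l_f = 3.
Δm_l = +2.
E1 (Δl = ±1, |Δm_l| ≤ 1): not satisfied.
E2 (Δl = 0,±2, l_i+l_f ≥ 2, |Δm_l| ≤ 2): not satisfied.

neither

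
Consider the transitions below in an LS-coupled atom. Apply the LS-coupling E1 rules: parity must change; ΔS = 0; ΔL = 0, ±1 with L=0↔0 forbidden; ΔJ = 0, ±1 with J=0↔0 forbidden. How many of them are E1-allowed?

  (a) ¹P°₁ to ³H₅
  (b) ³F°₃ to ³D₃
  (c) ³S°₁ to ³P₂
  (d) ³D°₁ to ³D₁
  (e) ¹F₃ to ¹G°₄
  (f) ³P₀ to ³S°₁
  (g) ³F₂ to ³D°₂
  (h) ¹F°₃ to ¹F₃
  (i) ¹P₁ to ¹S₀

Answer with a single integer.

(a) forbidden (ΔS, ΔL, ΔJ fail)
(b) allowed
(c) allowed
(d) allowed
(e) allowed
(f) allowed
(g) allowed
(h) allowed
(i) forbidden (parity fails)
Total allowed: 7 of 9.

7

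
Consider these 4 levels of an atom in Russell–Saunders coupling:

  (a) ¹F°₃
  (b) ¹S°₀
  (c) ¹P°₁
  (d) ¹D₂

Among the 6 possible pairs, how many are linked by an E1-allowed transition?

(a)–(b): forbidden (parity, ΔL, ΔJ).
(a)–(c): forbidden (parity, ΔL, ΔJ).
(a)–(d): allowed.
(b)–(c): forbidden (parity).
(b)–(d): forbidden (ΔL, ΔJ).
(c)–(d): allowed.
Allowed pairs: 2 of 6.

2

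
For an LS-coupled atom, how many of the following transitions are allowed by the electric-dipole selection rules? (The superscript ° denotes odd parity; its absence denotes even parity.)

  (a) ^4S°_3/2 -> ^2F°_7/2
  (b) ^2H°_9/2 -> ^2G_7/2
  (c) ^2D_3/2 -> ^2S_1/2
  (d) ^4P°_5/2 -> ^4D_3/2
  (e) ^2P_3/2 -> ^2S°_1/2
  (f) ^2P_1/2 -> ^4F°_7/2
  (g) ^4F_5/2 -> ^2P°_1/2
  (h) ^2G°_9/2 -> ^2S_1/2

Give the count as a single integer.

3

(a) forbidden (parity, ΔS, ΔL, ΔJ fail)
(b) allowed
(c) forbidden (parity, ΔL fail)
(d) allowed
(e) allowed
(f) forbidden (ΔS, ΔL, ΔJ fail)
(g) forbidden (ΔS, ΔL, ΔJ fail)
(h) forbidden (ΔL, ΔJ fail)
Total allowed: 3 of 8.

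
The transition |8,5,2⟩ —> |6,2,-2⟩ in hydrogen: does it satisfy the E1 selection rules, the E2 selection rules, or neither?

neither

Δl = 2 − 5 = -3; l_i + l_f = 7.
Δm_l = -4.
E1 (Δl = ±1, |Δm_l| ≤ 1): not satisfied.
E2 (Δl = 0,±2, l_i+l_f ≥ 2, |Δm_l| ≤ 2): not satisfied.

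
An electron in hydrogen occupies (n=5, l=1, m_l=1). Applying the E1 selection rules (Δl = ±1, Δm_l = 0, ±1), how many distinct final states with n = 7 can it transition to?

E1 requires Δl = ±1, so l_f ∈ {0, 2}; with 0 ≤ l_f ≤ n_f−1 = 6, the allowed l_f values are {0, 2}.
For l_f = 0: m_f ∈ {m_i−1, m_i, m_i+1} ∩ [−0, 0] = {0} → 1 state.
For l_f = 2: m_f ∈ {m_i−1, m_i, m_i+1} ∩ [−2, 2] = {0, 1, 2} → 3 states.
Total: 4.

4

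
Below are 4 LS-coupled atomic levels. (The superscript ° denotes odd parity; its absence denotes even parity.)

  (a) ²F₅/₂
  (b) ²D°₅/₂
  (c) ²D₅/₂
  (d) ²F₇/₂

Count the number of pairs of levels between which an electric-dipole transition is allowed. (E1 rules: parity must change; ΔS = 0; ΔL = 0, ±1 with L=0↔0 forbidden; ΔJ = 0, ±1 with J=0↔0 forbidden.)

3

(a)–(b): allowed.
(a)–(c): forbidden (parity).
(a)–(d): forbidden (parity).
(b)–(c): allowed.
(b)–(d): allowed.
(c)–(d): forbidden (parity).
Allowed pairs: 3 of 6.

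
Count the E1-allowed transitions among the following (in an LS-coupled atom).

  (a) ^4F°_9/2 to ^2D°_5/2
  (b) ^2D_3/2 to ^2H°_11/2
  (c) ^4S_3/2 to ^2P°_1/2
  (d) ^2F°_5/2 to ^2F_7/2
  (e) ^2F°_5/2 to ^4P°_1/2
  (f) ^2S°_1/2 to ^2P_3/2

2

(a) forbidden (parity, ΔS, ΔJ fail)
(b) forbidden (ΔL, ΔJ fail)
(c) forbidden (ΔS fails)
(d) allowed
(e) forbidden (parity, ΔS, ΔL, ΔJ fail)
(f) allowed
Total allowed: 2 of 6.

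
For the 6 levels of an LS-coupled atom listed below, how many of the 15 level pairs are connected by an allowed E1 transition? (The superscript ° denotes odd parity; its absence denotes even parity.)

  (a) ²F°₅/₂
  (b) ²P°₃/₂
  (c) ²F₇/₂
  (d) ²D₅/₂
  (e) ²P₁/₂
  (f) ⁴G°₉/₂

(a)–(b): forbidden (parity, ΔL).
(a)–(c): allowed.
(a)–(d): allowed.
(a)–(e): forbidden (ΔL, ΔJ).
(a)–(f): forbidden (parity, ΔS, ΔJ).
(b)–(c): forbidden (ΔL, ΔJ).
(b)–(d): allowed.
(b)–(e): allowed.
(b)–(f): forbidden (parity, ΔS, ΔL, ΔJ).
(c)–(d): forbidden (parity).
(c)–(e): forbidden (parity, ΔL, ΔJ).
(c)–(f): forbidden (ΔS).
(d)–(e): forbidden (parity, ΔJ).
(d)–(f): forbidden (ΔS, ΔL, ΔJ).
(e)–(f): forbidden (ΔS, ΔL, ΔJ).
Allowed pairs: 4 of 15.

4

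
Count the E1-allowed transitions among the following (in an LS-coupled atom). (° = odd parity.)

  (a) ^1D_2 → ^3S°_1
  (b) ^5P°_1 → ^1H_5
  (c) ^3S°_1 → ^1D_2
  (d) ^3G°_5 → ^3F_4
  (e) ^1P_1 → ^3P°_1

(a) forbidden (ΔS, ΔL fail)
(b) forbidden (ΔS, ΔL, ΔJ fail)
(c) forbidden (ΔS, ΔL fail)
(d) allowed
(e) forbidden (ΔS fails)
Total allowed: 1 of 5.

1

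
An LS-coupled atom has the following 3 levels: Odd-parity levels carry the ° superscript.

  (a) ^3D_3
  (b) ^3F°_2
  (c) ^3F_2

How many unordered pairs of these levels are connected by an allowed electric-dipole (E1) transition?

(a)–(b): allowed.
(a)–(c): forbidden (parity).
(b)–(c): allowed.
Allowed pairs: 2 of 3.

2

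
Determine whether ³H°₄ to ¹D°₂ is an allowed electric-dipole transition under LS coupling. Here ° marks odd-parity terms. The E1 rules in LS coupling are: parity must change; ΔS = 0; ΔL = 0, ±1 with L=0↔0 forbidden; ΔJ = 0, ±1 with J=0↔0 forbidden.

ΔJ = 0, ±1 (not J=0↔0): J: 4 → 2, ΔJ = -2 — fails.
Parity must change: odd → odd — fails.
ΔL = 0, ±1 (not L=0↔0): L: 5 → 2, ΔL = -3 — fails.
ΔS = 0: S: 1 → 0 — fails.
Rule(s) violated: parity, ΔS, ΔL, ΔJ.

forbidden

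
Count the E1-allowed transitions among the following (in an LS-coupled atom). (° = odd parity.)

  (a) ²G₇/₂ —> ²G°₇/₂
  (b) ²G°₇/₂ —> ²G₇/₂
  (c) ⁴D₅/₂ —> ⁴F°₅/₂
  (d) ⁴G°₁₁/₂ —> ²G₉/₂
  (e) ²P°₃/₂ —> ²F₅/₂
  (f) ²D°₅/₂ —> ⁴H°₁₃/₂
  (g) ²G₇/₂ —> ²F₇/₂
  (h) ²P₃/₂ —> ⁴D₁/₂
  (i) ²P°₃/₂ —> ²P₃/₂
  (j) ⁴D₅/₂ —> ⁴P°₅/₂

(a) allowed
(b) allowed
(c) allowed
(d) forbidden (ΔS fails)
(e) forbidden (ΔL fails)
(f) forbidden (parity, ΔS, ΔL, ΔJ fail)
(g) forbidden (parity fails)
(h) forbidden (parity, ΔS fail)
(i) allowed
(j) allowed
Total allowed: 5 of 10.

5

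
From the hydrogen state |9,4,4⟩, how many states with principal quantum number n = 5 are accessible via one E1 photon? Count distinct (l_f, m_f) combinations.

1

E1 requires Δl = ±1, so l_f ∈ {3, 5}; with 0 ≤ l_f ≤ n_f−1 = 4, the allowed l_f values are {3}.
For l_f = 3: m_f ∈ {m_i−1, m_i, m_i+1} ∩ [−3, 3] = {3} → 1 state.
Total: 1.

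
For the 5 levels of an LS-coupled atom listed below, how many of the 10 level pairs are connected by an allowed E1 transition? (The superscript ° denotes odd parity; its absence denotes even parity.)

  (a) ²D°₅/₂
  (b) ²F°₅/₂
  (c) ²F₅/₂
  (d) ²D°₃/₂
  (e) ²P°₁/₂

(a)–(b): forbidden (parity).
(a)–(c): allowed.
(a)–(d): forbidden (parity).
(a)–(e): forbidden (parity, ΔJ).
(b)–(c): allowed.
(b)–(d): forbidden (parity).
(b)–(e): forbidden (parity, ΔL, ΔJ).
(c)–(d): allowed.
(c)–(e): forbidden (ΔL, ΔJ).
(d)–(e): forbidden (parity).
Allowed pairs: 3 of 10.

3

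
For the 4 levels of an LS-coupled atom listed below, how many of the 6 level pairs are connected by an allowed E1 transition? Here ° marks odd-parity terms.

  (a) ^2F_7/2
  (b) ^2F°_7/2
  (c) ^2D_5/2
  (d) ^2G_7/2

(a)–(b): allowed.
(a)–(c): forbidden (parity).
(a)–(d): forbidden (parity).
(b)–(c): allowed.
(b)–(d): allowed.
(c)–(d): forbidden (parity, ΔL).
Allowed pairs: 3 of 6.

3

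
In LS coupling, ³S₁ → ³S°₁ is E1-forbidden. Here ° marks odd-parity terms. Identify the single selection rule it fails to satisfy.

Parity must change: even → odd — ✓.
ΔS = 0: S: 1 → 1 — ✓.
ΔL = 0, ±1 (not L=0↔0): L: 0 → 0, ΔL = +0 — ✗.
ΔJ = 0, ±1 (not J=0↔0): J: 1 → 1, ΔJ = +0 — ✓.

the L=0 ↔ L=0 exclusion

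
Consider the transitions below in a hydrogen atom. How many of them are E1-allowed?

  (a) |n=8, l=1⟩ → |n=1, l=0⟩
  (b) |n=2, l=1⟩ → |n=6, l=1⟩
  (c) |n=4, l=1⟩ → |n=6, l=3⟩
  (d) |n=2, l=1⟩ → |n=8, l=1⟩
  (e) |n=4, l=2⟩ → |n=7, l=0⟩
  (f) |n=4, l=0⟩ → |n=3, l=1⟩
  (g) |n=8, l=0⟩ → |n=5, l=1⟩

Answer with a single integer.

3

(a) allowed
(b) forbidden — Δl = +0 (E1 requires Δl = ±1)
(c) forbidden — Δl = +2 (E1 requires Δl = ±1)
(d) forbidden — Δl = +0 (E1 requires Δl = ±1)
(e) forbidden — Δl = -2 (E1 requires Δl = ±1)
(f) allowed
(g) allowed
Total allowed: 3 of 7.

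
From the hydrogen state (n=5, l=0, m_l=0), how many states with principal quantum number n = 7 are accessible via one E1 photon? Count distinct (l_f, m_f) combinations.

E1 requires Δl = ±1, so l_f ∈ {-1, 1}; with 0 ≤ l_f ≤ n_f−1 = 6, the allowed l_f values are {1}.
For l_f = 1: m_f ∈ {m_i−1, m_i, m_i+1} ∩ [−1, 1] = {-1, 0, 1} → 3 states.
Total: 3.

3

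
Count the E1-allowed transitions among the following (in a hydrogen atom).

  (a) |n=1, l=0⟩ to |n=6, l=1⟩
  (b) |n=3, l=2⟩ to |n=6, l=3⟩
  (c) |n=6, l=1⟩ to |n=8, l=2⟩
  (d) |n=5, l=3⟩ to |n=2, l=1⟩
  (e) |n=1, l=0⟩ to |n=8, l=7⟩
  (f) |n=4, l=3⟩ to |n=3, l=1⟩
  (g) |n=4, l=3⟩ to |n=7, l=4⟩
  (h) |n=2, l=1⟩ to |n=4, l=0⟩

(a) allowed
(b) allowed
(c) allowed
(d) forbidden — Δl = -2 (E1 requires Δl = ±1)
(e) forbidden — Δl = +7 (E1 requires Δl = ±1)
(f) forbidden — Δl = -2 (E1 requires Δl = ±1)
(g) allowed
(h) allowed
Total allowed: 5 of 8.

5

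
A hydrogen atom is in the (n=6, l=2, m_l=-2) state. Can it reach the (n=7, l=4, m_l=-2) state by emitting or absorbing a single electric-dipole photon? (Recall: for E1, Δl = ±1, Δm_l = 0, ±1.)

forbidden

Initial l = 2, final l = 4, so Δl = +2. E1 requires Δl = ±1: violated.
m_l: -2 → -2 (Δm_l = +0). |Δm_l| ≤ 1 satisfied.
The transition is electric-dipole forbidden.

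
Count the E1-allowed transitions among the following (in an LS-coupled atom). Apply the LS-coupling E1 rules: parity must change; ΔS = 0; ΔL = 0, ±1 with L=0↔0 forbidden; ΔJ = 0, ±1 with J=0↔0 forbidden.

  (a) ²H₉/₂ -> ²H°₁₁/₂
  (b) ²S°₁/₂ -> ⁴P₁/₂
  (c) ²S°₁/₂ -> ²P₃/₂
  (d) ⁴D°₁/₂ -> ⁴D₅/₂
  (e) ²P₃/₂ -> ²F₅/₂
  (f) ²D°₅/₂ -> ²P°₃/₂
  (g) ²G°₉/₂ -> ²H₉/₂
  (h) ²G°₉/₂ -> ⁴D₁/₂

3

(a) allowed
(b) forbidden (ΔS fails)
(c) allowed
(d) forbidden (ΔJ fails)
(e) forbidden (parity, ΔL fail)
(f) forbidden (parity fails)
(g) allowed
(h) forbidden (ΔS, ΔL, ΔJ fail)
Total allowed: 3 of 8.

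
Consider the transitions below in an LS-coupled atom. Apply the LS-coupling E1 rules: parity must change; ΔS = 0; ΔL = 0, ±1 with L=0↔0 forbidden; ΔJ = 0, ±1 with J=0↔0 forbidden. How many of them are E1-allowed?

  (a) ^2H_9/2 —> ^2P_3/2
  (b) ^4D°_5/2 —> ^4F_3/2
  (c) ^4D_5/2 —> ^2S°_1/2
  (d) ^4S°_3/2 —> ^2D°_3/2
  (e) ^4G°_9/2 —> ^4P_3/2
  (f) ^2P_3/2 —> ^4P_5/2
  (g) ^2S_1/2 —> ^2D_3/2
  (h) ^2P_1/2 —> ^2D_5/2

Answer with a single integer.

(a) forbidden (parity, ΔL, ΔJ fail)
(b) allowed
(c) forbidden (ΔS, ΔL, ΔJ fail)
(d) forbidden (parity, ΔS, ΔL fail)
(e) forbidden (ΔL, ΔJ fail)
(f) forbidden (parity, ΔS fail)
(g) forbidden (parity, ΔL fail)
(h) forbidden (parity, ΔJ fail)
Total allowed: 1 of 8.

1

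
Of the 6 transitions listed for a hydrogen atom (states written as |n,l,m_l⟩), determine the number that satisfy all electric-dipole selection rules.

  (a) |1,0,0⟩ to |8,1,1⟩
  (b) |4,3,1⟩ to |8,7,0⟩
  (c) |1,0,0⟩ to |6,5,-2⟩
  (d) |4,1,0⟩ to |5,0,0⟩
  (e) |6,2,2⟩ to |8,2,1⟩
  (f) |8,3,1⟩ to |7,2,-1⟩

2

(a) allowed
(b) forbidden — Δl = +4 (E1 requires Δl = ±1)
(c) forbidden — Δl = +5 (E1 requires Δl = ±1); Δm_l = -2 (E1 requires Δm_l = 0, ±1)
(d) allowed
(e) forbidden — Δl = +0 (E1 requires Δl = ±1)
(f) forbidden — Δm_l = -2 (E1 requires Δm_l = 0, ±1)
Total allowed: 2 of 6.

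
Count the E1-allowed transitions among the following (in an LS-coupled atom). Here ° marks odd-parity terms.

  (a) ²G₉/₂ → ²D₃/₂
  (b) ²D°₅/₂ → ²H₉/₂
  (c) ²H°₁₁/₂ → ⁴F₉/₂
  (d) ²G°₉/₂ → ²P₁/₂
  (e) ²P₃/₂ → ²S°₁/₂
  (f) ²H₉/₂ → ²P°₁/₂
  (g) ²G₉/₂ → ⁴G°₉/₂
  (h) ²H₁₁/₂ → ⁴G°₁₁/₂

1

(a) forbidden (parity, ΔL, ΔJ fail)
(b) forbidden (ΔL, ΔJ fail)
(c) forbidden (ΔS, ΔL fail)
(d) forbidden (ΔL, ΔJ fail)
(e) allowed
(f) forbidden (ΔL, ΔJ fail)
(g) forbidden (ΔS fails)
(h) forbidden (ΔS fails)
Total allowed: 1 of 8.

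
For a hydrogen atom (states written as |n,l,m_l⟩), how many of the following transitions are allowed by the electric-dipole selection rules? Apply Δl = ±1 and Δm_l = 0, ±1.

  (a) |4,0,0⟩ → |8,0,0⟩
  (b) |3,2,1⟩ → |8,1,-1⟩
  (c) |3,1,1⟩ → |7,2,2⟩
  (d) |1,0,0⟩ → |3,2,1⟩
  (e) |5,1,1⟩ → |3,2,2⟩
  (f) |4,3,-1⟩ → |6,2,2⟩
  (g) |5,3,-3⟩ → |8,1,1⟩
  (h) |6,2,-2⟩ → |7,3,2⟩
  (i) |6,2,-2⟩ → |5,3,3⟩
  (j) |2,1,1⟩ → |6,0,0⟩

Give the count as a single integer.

3

(a) forbidden — Δl = +0 (E1 requires Δl = ±1)
(b) forbidden — Δm_l = -2 (E1 requires Δm_l = 0, ±1)
(c) allowed
(d) forbidden — Δl = +2 (E1 requires Δl = ±1)
(e) allowed
(f) forbidden — Δm_l = +3 (E1 requires Δm_l = 0, ±1)
(g) forbidden — Δl = -2 (E1 requires Δl = ±1); Δm_l = +4 (E1 requires Δm_l = 0, ±1)
(h) forbidden — Δm_l = +4 (E1 requires Δm_l = 0, ±1)
(i) forbidden — Δm_l = +5 (E1 requires Δm_l = 0, ±1)
(j) allowed
Total allowed: 3 of 10.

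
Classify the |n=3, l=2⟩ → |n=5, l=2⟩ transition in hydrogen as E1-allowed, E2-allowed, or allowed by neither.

E2

Δl = 2 − 2 = +0; l_i + l_f = 4.
E1 (Δl = ±1): not satisfied.
E2 (Δl = 0,±2, l_i+l_f ≥ 2): satisfied.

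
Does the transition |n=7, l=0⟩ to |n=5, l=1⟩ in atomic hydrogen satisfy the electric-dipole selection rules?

allowed

Δl = 1 − 0 = +1; the E1 rule Δl = ±1 is satisfied.
All E1 selection rules are satisfied.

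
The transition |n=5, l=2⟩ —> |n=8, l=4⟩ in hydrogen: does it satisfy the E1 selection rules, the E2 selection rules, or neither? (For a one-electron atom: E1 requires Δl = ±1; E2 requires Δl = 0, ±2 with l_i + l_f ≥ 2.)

E2

Δl = 4 − 2 = +2; l_i + l_f = 6.
E1 (Δl = ±1): not satisfied.
E2 (Δl = 0,±2, l_i+l_f ≥ 2): satisfied.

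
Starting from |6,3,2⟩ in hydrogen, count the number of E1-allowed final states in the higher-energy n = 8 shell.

E1 requires Δl = ±1, so l_f ∈ {2, 4}; with 0 ≤ l_f ≤ n_f−1 = 7, the allowed l_f values are {2, 4}.
For l_f = 2: m_f ∈ {m_i−1, m_i, m_i+1} ∩ [−2, 2] = {1, 2} → 2 states.
For l_f = 4: m_f ∈ {m_i−1, m_i, m_i+1} ∩ [−4, 4] = {1, 2, 3} → 3 states.
Total: 5.

5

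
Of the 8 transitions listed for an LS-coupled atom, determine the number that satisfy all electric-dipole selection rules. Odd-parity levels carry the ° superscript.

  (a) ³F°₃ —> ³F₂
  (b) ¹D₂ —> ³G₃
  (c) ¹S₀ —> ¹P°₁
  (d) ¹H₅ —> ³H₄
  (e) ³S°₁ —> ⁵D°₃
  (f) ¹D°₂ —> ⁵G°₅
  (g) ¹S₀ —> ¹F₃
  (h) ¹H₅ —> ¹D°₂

(a) allowed
(b) forbidden (parity, ΔS, ΔL fail)
(c) allowed
(d) forbidden (parity, ΔS fail)
(e) forbidden (parity, ΔS, ΔL, ΔJ fail)
(f) forbidden (parity, ΔS, ΔL, ΔJ fail)
(g) forbidden (parity, ΔL, ΔJ fail)
(h) forbidden (ΔL, ΔJ fail)
Total allowed: 2 of 8.

2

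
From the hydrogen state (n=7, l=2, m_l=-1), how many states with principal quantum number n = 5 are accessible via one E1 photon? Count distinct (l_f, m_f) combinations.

E1 requires Δl = ±1, so l_f ∈ {1, 3}; with 0 ≤ l_f ≤ n_f−1 = 4, the allowed l_f values are {1, 3}.
For l_f = 1: m_f ∈ {m_i−1, m_i, m_i+1} ∩ [−1, 1] = {-1, 0} → 2 states.
For l_f = 3: m_f ∈ {m_i−1, m_i, m_i+1} ∩ [−3, 3] = {-2, -1, 0} → 3 states.
Total: 5.

5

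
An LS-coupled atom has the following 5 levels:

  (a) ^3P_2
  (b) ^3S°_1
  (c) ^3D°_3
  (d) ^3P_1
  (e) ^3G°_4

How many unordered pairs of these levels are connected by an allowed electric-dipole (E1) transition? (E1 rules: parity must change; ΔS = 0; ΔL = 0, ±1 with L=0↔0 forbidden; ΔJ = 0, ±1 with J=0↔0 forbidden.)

3

(a)–(b): allowed.
(a)–(c): allowed.
(a)–(d): forbidden (parity).
(a)–(e): forbidden (ΔL, ΔJ).
(b)–(c): forbidden (parity, ΔL, ΔJ).
(b)–(d): allowed.
(b)–(e): forbidden (parity, ΔL, ΔJ).
(c)–(d): forbidden (ΔJ).
(c)–(e): forbidden (parity, ΔL).
(d)–(e): forbidden (ΔL, ΔJ).
Allowed pairs: 3 of 10.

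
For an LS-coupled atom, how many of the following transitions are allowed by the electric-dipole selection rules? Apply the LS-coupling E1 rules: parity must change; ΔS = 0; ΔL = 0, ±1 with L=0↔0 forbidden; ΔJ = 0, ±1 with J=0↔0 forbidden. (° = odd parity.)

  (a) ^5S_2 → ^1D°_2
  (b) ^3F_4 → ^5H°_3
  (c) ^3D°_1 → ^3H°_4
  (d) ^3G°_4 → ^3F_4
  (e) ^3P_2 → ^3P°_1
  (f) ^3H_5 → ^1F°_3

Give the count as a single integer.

2

(a) forbidden (ΔS, ΔL fail)
(b) forbidden (ΔS, ΔL fail)
(c) forbidden (parity, ΔL, ΔJ fail)
(d) allowed
(e) allowed
(f) forbidden (ΔS, ΔL, ΔJ fail)
Total allowed: 2 of 6.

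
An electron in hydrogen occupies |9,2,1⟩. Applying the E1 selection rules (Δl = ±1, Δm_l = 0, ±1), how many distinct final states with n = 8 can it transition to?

E1 requires Δl = ±1, so l_f ∈ {1, 3}; with 0 ≤ l_f ≤ n_f−1 = 7, the allowed l_f values are {1, 3}.
For l_f = 1: m_f ∈ {m_i−1, m_i, m_i+1} ∩ [−1, 1] = {0, 1} → 2 states.
For l_f = 3: m_f ∈ {m_i−1, m_i, m_i+1} ∩ [−3, 3] = {0, 1, 2} → 3 states.
Total: 5.

5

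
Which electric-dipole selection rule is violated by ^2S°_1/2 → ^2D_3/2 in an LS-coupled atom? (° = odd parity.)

the ΔL = 0, ±1 rule

Reading off the term symbols: S 1/2→1/2, L 0→2, J 1/2→3/2, parity odd→even.
ΔS = 0: S: 1/2 → 1/2 — satisfied.
Parity must change: odd → even — satisfied.
ΔJ = 0, ±1 (not J=0↔0): J: 1/2 → 3/2, ΔJ = +1 — satisfied.
ΔL = 0, ±1 (not L=0↔0): L: 0 → 2, ΔL = +2 — violated.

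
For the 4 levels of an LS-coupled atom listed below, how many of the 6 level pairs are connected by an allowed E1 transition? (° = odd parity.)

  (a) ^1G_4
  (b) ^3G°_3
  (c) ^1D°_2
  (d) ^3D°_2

(a)–(b): forbidden (ΔS).
(a)–(c): forbidden (ΔL, ΔJ).
(a)–(d): forbidden (ΔS, ΔL, ΔJ).
(b)–(c): forbidden (parity, ΔS, ΔL).
(b)–(d): forbidden (parity, ΔL).
(c)–(d): forbidden (parity, ΔS).
Allowed pairs: 0 of 6.

0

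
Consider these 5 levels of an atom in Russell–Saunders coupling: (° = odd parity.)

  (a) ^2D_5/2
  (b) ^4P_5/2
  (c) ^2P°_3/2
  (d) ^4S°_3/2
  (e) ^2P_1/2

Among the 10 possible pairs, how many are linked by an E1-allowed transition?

(a)–(b): forbidden (parity, ΔS).
(a)–(c): allowed.
(a)–(d): forbidden (ΔS, ΔL).
(a)–(e): forbidden (parity, ΔJ).
(b)–(c): forbidden (ΔS).
(b)–(d): allowed.
(b)–(e): forbidden (parity, ΔS, ΔJ).
(c)–(d): forbidden (parity, ΔS).
(c)–(e): allowed.
(d)–(e): forbidden (ΔS).
Allowed pairs: 3 of 10.

3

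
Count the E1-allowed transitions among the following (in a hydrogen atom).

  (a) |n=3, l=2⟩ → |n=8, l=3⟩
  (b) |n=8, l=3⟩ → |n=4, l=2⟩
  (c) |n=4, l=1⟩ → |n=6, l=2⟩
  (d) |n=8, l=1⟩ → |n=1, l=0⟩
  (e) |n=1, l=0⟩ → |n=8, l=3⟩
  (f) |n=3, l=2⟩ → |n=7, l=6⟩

(a) allowed
(b) allowed
(c) allowed
(d) allowed
(e) forbidden — Δl = +3 (E1 requires Δl = ±1)
(f) forbidden — Δl = +4 (E1 requires Δl = ±1)
Total allowed: 4 of 6.

4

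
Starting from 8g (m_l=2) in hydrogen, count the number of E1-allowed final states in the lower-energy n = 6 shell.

E1 requires Δl = ±1, so l_f ∈ {3, 5}; with 0 ≤ l_f ≤ n_f−1 = 5, the allowed l_f values are {3, 5}.
For l_f = 3: m_f ∈ {m_i−1, m_i, m_i+1} ∩ [−3, 3] = {1, 2, 3} → 3 states.
For l_f = 5: m_f ∈ {m_i−1, m_i, m_i+1} ∩ [−5, 5] = {1, 2, 3} → 3 states.
Total: 6.

6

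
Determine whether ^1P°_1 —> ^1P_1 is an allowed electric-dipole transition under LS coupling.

ΔS = 0: S: 0 → 0 — ok.
ΔL = 0, ±1 (not L=0↔0): L: 1 → 1, ΔL = +0 — ok.
ΔJ = 0, ±1 (not J=0↔0): J: 1 → 1, ΔJ = +0 — ok.
Parity must change: odd → even — ok.
All four E1 rules are satisfied.

allowed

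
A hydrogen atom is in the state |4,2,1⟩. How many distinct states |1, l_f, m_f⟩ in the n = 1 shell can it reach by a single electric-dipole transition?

0

E1 requires l_f ∈ {1, 3}, but neither lies in [0, 0], so no final state is reachable.
Total: 0.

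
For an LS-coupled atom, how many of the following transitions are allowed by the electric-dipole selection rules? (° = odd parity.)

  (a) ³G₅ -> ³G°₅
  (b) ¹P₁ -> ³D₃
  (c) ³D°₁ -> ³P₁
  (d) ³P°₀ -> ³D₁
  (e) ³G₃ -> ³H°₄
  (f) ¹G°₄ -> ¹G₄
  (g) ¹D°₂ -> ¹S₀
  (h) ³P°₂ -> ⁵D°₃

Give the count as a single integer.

(a) allowed
(b) forbidden (parity, ΔS, ΔJ fail)
(c) allowed
(d) allowed
(e) allowed
(f) allowed
(g) forbidden (ΔL, ΔJ fail)
(h) forbidden (parity, ΔS fail)
Total allowed: 5 of 8.

5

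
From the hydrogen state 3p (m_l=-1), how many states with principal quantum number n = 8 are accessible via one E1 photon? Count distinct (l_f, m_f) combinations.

4

E1 requires Δl = ±1, so l_f ∈ {0, 2}; with 0 ≤ l_f ≤ n_f−1 = 7, the allowed l_f values are {0, 2}.
For l_f = 0: m_f ∈ {m_i−1, m_i, m_i+1} ∩ [−0, 0] = {0} → 1 state.
For l_f = 2: m_f ∈ {m_i−1, m_i, m_i+1} ∩ [−2, 2] = {-2, -1, 0} → 3 states.
Total: 4.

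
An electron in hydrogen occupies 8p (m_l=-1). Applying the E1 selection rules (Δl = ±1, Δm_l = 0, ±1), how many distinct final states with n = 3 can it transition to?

4

E1 requires Δl = ±1, so l_f ∈ {0, 2}; with 0 ≤ l_f ≤ n_f−1 = 2, the allowed l_f values are {0, 2}.
For l_f = 0: m_f ∈ {m_i−1, m_i, m_i+1} ∩ [−0, 0] = {0} → 1 state.
For l_f = 2: m_f ∈ {m_i−1, m_i, m_i+1} ∩ [−2, 2] = {-2, -1, 0} → 3 states.
Total: 4.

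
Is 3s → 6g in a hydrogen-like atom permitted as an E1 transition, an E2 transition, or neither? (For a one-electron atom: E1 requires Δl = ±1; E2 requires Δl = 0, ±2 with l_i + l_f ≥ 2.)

Δl = 4 − 0 = +4; l_i + l_f = 4.
E1 (Δl = ±1): not satisfied.
E2 (Δl = 0,±2, l_i+l_f ≥ 2): not satisfied.

neither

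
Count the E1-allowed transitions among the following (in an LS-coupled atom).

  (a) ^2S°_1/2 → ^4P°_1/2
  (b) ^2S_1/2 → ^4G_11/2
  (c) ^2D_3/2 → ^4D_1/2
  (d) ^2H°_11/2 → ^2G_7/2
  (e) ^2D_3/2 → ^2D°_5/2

1

(a) forbidden (parity, ΔS fail)
(b) forbidden (parity, ΔS, ΔL, ΔJ fail)
(c) forbidden (parity, ΔS fail)
(d) forbidden (ΔJ fails)
(e) allowed
Total allowed: 1 of 5.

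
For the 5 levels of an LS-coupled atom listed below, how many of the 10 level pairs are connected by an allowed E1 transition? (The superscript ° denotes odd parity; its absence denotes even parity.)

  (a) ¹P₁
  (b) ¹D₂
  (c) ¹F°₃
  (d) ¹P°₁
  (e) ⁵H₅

(a)–(b): forbidden (parity).
(a)–(c): forbidden (ΔL, ΔJ).
(a)–(d): allowed.
(a)–(e): forbidden (parity, ΔS, ΔL, ΔJ).
(b)–(c): allowed.
(b)–(d): allowed.
(b)–(e): forbidden (parity, ΔS, ΔL, ΔJ).
(c)–(d): forbidden (parity, ΔL, ΔJ).
(c)–(e): forbidden (ΔS, ΔL, ΔJ).
(d)–(e): forbidden (ΔS, ΔL, ΔJ).
Allowed pairs: 3 of 10.

3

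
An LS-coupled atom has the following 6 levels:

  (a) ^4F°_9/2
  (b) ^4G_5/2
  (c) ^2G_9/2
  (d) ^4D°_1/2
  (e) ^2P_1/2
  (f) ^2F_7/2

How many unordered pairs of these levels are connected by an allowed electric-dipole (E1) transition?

0

(a)–(b): forbidden (ΔJ).
(a)–(c): forbidden (ΔS).
(a)–(d): forbidden (parity, ΔJ).
(a)–(e): forbidden (ΔS, ΔL, ΔJ).
(a)–(f): forbidden (ΔS).
(b)–(c): forbidden (parity, ΔS, ΔJ).
(b)–(d): forbidden (ΔL, ΔJ).
(b)–(e): forbidden (parity, ΔS, ΔL, ΔJ).
(b)–(f): forbidden (parity, ΔS).
(c)–(d): forbidden (ΔS, ΔL, ΔJ).
(c)–(e): forbidden (parity, ΔL, ΔJ).
(c)–(f): forbidden (parity).
(d)–(e): forbidden (ΔS).
(d)–(f): forbidden (ΔS, ΔJ).
(e)–(f): forbidden (parity, ΔL, ΔJ).
Allowed pairs: 0 of 15.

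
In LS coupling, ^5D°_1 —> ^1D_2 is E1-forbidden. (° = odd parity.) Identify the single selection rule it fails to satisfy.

the ΔS = 0 rule

ΔJ = 0, ±1 (not J=0↔0): J: 1 → 2, ΔJ = +1 — satisfied.
ΔS = 0: S: 2 → 0 — violated.
Parity must change: odd → even — satisfied.
ΔL = 0, ±1 (not L=0↔0): L: 2 → 2, ΔL = +0 — satisfied.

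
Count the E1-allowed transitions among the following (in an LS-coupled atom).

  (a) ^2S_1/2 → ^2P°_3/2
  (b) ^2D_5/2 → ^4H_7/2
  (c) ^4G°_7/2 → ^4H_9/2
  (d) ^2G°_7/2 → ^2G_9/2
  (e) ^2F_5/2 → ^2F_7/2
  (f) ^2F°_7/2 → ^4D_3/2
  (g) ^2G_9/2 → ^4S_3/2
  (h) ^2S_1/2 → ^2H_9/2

(a) allowed
(b) forbidden (parity, ΔS, ΔL fail)
(c) allowed
(d) allowed
(e) forbidden (parity fails)
(f) forbidden (ΔS, ΔJ fail)
(g) forbidden (parity, ΔS, ΔL, ΔJ fail)
(h) forbidden (parity, ΔL, ΔJ fail)
Total allowed: 3 of 8.

3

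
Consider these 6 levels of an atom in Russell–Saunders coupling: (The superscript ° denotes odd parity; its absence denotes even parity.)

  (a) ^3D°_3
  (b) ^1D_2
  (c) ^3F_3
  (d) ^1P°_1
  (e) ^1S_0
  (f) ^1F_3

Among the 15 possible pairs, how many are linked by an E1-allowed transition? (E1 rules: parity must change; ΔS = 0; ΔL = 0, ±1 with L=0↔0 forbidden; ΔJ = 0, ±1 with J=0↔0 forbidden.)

(a)–(b): forbidden (ΔS).
(a)–(c): allowed.
(a)–(d): forbidden (parity, ΔS, ΔJ).
(a)–(e): forbidden (ΔS, ΔL, ΔJ).
(a)–(f): forbidden (ΔS).
(b)–(c): forbidden (parity, ΔS).
(b)–(d): allowed.
(b)–(e): forbidden (parity, ΔL, ΔJ).
(b)–(f): forbidden (parity).
(c)–(d): forbidden (ΔS, ΔL, ΔJ).
(c)–(e): forbidden (parity, ΔS, ΔL, ΔJ).
(c)–(f): forbidden (parity, ΔS).
(d)–(e): allowed.
(d)–(f): forbidden (ΔL, ΔJ).
(e)–(f): forbidden (parity, ΔL, ΔJ).
Allowed pairs: 3 of 15.

3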